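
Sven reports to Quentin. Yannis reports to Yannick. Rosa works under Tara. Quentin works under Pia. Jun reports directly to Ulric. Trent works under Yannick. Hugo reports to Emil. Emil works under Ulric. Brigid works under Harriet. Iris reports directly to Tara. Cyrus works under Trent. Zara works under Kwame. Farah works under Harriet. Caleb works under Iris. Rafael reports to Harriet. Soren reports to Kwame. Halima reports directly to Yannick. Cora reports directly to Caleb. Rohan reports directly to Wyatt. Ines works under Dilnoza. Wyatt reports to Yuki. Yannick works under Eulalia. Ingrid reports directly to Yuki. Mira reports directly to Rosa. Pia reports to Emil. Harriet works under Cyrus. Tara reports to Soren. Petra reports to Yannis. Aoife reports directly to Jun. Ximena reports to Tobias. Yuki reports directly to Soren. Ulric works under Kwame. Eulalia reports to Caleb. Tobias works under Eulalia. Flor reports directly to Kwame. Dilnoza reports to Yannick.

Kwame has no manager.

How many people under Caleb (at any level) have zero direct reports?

The people in Caleb's organization with no one reporting to them are Cora, Halima, Farah, Rafael, Brigid, Petra, Ines, Ximena. That is 8.

8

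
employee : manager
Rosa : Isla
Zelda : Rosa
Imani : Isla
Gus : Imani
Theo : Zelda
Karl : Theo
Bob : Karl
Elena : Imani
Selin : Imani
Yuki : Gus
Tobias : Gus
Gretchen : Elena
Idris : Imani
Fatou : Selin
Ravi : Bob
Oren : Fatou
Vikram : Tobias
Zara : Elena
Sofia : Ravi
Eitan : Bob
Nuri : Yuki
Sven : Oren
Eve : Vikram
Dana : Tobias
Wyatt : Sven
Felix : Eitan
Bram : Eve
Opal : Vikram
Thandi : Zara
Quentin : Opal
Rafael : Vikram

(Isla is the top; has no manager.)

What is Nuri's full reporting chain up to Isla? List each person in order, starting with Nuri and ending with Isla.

Nuri -> Yuki -> Gus -> Imani -> Isla

Nuri reports to Yuki. Yuki reports to Gus. Gus reports to Imani. Imani reports to Isla. Isla is at the top.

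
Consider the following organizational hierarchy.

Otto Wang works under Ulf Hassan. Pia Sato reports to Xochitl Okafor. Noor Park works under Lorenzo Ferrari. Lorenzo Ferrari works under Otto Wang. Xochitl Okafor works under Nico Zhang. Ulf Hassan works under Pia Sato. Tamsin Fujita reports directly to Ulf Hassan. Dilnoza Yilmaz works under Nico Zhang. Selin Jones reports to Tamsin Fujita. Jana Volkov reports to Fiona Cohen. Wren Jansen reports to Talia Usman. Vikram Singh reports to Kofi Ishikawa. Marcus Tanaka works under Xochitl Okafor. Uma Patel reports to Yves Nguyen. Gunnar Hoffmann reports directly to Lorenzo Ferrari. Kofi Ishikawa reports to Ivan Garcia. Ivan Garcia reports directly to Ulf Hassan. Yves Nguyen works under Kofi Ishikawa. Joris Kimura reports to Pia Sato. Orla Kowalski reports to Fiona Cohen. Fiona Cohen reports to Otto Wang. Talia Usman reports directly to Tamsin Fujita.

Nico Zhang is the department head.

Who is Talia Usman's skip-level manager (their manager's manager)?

Ulf Hassan

Talia Usman reports to Tamsin Fujita, and Tamsin Fujita reports to Ulf Hassan. So Talia Usman's skip-level manager is Ulf Hassan.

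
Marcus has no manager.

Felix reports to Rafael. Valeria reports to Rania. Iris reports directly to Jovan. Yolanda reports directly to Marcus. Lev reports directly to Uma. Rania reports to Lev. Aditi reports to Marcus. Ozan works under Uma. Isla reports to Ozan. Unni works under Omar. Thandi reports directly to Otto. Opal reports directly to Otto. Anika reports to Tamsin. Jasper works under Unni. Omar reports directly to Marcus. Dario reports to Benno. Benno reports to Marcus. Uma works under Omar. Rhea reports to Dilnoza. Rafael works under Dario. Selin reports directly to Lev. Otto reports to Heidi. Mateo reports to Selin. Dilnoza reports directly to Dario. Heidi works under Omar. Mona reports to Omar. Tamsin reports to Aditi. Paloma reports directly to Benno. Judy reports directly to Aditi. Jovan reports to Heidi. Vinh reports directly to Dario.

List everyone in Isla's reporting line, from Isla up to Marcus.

Isla reports to Ozan. Ozan reports to Uma. Uma reports to Omar. Omar reports to Marcus. Marcus is at the top.

Isla -> Ozan -> Uma -> Omar -> Marcus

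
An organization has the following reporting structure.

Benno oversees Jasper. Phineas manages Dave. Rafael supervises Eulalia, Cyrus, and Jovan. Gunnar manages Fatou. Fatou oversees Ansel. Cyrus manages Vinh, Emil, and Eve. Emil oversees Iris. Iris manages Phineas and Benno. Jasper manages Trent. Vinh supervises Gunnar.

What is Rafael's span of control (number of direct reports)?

3

Rafael directly manages Cyrus, Eulalia, Jovan. That is 3 direct reports.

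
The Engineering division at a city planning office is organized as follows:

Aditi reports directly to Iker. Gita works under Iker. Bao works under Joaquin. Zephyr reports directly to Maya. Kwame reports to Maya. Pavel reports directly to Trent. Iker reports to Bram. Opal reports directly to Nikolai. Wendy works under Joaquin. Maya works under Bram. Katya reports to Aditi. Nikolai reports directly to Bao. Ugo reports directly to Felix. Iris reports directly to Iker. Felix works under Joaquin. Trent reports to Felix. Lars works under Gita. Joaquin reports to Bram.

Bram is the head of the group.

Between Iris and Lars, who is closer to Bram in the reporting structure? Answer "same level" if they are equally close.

Iris

Iris is 2 levels below Bram; Lars is 3. Iris is higher.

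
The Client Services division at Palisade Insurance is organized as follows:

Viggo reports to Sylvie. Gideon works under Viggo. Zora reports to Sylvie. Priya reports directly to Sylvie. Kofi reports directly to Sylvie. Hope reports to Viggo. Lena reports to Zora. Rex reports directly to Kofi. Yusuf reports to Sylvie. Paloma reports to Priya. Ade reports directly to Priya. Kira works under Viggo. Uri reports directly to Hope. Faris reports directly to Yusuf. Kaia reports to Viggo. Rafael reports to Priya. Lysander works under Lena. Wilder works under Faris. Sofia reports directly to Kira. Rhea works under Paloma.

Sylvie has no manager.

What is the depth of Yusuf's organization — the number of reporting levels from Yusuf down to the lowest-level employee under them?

2

The longest chain under Yusuf runs Yusuf → Faris → Wilder, which is 2 levels below Yusuf.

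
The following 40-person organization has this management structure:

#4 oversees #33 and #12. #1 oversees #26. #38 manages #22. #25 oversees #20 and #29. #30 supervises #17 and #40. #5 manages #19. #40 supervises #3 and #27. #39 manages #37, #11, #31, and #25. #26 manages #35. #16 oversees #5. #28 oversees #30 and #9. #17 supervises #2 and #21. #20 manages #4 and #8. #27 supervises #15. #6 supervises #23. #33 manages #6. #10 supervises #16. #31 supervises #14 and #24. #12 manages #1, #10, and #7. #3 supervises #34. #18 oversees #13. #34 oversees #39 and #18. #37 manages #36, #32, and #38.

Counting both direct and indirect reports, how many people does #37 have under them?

4

#37 directly manages #36, #32, #38. #36 has no reports. #32 has no reports. Under #38: #22 (1). So #37's organization is 3 direct reports plus everyone under them: 1 + 1 + 2 = 4.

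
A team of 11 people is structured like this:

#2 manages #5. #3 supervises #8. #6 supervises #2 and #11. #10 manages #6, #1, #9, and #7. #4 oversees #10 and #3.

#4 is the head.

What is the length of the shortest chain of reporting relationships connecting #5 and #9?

#5 is 3 levels below #10, and #9 is 1 level below #10 (their lowest common manager). The shortest path runs up from #5 to #10 and back down to #9: 3 + 1 = 4 links.

4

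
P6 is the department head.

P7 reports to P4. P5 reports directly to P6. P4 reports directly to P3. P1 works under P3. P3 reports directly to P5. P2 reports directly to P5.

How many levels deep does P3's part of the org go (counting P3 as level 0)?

2

The longest chain under P3 runs P3 → P4 → P7, which is 2 levels below P3.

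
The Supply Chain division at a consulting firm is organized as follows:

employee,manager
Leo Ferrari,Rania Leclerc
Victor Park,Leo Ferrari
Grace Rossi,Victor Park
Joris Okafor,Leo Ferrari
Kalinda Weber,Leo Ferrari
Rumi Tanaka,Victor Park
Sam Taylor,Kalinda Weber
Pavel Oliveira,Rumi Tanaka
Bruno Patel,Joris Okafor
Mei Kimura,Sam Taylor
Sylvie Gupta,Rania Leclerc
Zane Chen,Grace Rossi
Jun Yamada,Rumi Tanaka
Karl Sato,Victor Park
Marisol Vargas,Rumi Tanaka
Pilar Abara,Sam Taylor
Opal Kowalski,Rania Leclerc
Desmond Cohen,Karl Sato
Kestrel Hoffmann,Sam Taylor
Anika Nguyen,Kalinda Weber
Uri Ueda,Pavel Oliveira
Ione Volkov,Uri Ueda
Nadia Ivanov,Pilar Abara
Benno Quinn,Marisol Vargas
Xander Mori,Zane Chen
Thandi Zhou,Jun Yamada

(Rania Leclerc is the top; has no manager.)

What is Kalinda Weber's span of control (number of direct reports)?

Kalinda Weber directly manages Sam Taylor, Anika Nguyen. That is 2 direct reports.

2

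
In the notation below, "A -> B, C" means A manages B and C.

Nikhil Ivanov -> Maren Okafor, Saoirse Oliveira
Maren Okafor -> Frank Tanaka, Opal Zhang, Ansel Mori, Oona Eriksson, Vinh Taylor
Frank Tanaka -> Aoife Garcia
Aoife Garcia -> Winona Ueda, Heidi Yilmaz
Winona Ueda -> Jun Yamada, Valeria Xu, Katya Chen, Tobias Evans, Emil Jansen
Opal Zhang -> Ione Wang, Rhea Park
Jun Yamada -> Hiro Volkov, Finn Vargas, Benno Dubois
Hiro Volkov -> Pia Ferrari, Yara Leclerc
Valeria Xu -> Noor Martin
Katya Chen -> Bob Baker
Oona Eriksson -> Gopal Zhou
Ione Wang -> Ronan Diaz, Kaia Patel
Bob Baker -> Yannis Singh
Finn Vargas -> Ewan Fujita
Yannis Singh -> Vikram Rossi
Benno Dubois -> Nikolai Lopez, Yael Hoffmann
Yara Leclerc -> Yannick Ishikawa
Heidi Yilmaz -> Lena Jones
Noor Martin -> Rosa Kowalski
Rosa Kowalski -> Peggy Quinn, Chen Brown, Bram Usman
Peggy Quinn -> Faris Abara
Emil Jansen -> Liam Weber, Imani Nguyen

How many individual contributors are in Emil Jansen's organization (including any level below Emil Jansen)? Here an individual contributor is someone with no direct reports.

2

The people in Emil Jansen's organization with no one reporting to them are Imani Nguyen, Liam Weber. That is 2.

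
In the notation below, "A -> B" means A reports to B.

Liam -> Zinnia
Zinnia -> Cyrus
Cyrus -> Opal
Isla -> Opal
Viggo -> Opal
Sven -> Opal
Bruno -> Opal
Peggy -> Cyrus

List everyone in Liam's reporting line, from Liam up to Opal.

Liam -> Zinnia -> Cyrus -> Opal

Liam reports to Zinnia. Zinnia reports to Cyrus. Cyrus reports to Opal. Opal is at the top.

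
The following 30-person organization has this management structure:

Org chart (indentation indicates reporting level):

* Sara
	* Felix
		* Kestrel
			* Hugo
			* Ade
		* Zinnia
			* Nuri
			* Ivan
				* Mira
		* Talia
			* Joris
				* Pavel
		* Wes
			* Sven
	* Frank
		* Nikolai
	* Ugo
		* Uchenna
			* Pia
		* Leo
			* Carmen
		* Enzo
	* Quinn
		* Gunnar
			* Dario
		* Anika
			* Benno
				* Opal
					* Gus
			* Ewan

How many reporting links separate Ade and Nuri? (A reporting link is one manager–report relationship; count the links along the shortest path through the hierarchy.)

4

Ade is 2 levels below Felix, and Nuri is 2 levels below Felix (their lowest common manager). The shortest path runs up from Ade to Felix and back down to Nuri: 2 + 2 = 4 links.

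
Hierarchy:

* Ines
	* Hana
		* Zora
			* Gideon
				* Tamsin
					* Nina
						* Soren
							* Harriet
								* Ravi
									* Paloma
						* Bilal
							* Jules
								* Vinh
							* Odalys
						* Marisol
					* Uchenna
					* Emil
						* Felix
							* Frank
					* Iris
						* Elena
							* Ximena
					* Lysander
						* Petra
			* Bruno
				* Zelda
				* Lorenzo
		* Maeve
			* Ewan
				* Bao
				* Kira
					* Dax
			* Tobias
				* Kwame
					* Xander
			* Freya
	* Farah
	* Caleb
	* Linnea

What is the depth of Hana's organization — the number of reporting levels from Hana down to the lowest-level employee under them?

The longest chain under Hana runs Hana → Zora → Gideon → Tamsin → Nina → Soren → Harriet → Ravi → Paloma, which is 8 levels below Hana.

8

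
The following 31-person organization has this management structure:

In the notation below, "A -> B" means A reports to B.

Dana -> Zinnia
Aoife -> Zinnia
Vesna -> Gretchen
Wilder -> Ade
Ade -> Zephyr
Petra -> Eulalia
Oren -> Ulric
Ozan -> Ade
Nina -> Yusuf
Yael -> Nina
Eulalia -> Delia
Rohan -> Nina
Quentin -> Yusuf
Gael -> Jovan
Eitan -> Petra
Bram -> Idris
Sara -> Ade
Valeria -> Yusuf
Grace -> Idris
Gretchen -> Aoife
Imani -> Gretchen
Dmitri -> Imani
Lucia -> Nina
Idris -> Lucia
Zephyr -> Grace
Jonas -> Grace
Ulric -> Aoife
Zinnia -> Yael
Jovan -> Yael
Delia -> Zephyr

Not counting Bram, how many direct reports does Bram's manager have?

1

Bram reports to Idris. Idris's other direct reports are Grace — 1 peer.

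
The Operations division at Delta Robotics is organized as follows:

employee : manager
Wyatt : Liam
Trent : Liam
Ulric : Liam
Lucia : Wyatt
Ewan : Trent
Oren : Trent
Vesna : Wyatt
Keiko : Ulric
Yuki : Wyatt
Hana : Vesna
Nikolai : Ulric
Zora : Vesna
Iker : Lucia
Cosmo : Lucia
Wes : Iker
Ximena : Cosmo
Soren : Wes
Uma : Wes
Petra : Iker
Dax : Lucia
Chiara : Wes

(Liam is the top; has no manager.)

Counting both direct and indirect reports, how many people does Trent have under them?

Trent directly manages Ewan, Oren. Ewan has no reports. Oren has no reports. So Trent's organization is 2 direct reports plus everyone under them: 1 + 1 = 2.

2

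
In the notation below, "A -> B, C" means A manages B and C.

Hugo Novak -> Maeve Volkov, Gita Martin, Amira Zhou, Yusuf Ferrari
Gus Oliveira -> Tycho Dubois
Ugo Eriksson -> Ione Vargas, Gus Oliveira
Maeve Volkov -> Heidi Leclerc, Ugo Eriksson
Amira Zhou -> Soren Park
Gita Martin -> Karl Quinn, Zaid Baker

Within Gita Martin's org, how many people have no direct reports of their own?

The people in Gita Martin's organization with no one reporting to them are Zaid Baker, Karl Quinn. That is 2.

2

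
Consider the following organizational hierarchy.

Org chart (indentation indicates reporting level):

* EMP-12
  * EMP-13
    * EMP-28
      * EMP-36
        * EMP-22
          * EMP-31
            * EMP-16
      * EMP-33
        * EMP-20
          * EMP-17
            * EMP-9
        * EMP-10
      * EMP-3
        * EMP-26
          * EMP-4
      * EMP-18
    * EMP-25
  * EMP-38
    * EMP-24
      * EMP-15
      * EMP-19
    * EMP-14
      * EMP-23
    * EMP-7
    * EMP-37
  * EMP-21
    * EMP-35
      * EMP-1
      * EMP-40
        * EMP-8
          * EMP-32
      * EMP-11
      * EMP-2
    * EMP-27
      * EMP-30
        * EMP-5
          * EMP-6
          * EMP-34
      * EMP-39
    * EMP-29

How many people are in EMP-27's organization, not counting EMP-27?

5

EMP-27 directly manages EMP-30, EMP-39. Under EMP-30: EMP-5, EMP-34, EMP-6 (3). EMP-39 has no reports. So EMP-27's organization is 2 direct reports plus everyone under them: 4 + 1 = 5.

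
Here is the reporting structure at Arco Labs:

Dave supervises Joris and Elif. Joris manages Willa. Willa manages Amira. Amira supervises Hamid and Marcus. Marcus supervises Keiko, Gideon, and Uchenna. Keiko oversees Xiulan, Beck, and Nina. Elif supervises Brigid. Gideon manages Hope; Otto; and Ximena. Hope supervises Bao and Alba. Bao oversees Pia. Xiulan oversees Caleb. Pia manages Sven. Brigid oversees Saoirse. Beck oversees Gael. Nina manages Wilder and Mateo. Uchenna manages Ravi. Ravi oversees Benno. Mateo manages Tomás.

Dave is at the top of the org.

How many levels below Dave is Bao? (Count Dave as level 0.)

7

Chain from Bao up to Dave: Bao → Hope → Gideon → Marcus → Amira → Willa → Joris → Dave. That is 7 steps up, so Bao is 7 levels below Dave.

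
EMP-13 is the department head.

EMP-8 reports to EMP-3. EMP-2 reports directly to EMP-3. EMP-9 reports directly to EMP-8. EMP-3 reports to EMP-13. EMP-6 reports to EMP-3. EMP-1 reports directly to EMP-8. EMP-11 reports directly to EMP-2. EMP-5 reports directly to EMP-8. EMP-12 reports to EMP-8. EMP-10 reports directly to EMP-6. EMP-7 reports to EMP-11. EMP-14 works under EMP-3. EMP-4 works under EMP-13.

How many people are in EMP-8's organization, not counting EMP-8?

EMP-8 directly manages EMP-1, EMP-12, EMP-9, EMP-5. EMP-1 has no reports. EMP-12 has no reports. EMP-9 has no reports. EMP-5 has no reports. So EMP-8's organization is 4 direct reports plus everyone under them: 1 + 1 + 1 + 1 = 4.

4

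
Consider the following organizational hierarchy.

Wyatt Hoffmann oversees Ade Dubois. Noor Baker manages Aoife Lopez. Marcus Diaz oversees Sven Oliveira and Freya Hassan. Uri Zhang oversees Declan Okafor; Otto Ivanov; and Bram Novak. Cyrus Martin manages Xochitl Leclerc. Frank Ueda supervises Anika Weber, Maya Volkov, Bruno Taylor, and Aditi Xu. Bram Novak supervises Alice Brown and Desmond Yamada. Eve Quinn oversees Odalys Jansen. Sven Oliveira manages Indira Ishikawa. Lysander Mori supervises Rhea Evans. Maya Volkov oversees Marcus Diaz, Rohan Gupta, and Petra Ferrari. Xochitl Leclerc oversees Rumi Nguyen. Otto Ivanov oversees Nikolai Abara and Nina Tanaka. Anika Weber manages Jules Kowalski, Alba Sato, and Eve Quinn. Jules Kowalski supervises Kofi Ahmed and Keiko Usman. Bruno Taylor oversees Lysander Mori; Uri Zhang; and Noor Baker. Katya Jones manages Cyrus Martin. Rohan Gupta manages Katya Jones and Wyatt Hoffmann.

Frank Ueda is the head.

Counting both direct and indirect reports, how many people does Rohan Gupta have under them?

Rohan Gupta directly manages Katya Jones, Wyatt Hoffmann. Under Katya Jones: Cyrus Martin, Xochitl Leclerc, Rumi Nguyen (3). Under Wyatt Hoffmann: Ade Dubois (1). So Rohan Gupta's organization is 2 direct reports plus everyone under them: 4 + 2 = 6.

6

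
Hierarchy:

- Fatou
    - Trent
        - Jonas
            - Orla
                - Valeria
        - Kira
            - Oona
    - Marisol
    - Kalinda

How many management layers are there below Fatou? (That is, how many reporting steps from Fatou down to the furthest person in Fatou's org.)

4

The longest chain under Fatou runs Fatou → Trent → Jonas → Orla → Valeria, which is 4 levels below Fatou.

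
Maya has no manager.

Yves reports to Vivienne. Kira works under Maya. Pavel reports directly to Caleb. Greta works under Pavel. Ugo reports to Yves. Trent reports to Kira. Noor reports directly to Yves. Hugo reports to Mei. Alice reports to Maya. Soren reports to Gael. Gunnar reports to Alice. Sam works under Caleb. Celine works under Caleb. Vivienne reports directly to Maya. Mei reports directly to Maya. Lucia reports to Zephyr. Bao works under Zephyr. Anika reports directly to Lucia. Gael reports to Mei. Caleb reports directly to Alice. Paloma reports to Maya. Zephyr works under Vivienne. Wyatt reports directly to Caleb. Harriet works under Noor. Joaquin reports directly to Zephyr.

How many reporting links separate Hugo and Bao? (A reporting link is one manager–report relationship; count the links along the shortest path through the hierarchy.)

Hugo is 2 levels below Maya, and Bao is 3 levels below Maya (their lowest common manager). The shortest path runs up from Hugo to Maya and back down to Bao: 2 + 3 = 5 links.

5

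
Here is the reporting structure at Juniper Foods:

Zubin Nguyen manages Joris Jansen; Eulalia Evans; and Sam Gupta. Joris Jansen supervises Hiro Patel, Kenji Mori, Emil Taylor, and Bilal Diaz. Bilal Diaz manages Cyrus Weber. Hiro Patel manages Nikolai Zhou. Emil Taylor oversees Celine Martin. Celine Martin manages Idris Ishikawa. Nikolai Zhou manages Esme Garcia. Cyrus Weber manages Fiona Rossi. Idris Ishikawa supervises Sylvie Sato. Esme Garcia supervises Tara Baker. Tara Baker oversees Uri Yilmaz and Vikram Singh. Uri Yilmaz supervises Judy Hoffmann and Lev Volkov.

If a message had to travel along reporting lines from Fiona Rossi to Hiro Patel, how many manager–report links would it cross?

Fiona Rossi is 3 levels below Joris Jansen, and Hiro Patel is 1 level below Joris Jansen (their lowest common manager). The shortest path runs up from Fiona Rossi to Joris Jansen and back down to Hiro Patel: 3 + 1 = 4 links.

4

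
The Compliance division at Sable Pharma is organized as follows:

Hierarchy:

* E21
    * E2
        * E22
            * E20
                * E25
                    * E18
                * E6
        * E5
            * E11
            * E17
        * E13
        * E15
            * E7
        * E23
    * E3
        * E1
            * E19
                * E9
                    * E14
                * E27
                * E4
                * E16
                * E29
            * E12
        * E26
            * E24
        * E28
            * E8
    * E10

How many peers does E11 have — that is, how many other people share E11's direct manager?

E11 reports to E5. E5's other direct reports are E17 — 1 peer.

1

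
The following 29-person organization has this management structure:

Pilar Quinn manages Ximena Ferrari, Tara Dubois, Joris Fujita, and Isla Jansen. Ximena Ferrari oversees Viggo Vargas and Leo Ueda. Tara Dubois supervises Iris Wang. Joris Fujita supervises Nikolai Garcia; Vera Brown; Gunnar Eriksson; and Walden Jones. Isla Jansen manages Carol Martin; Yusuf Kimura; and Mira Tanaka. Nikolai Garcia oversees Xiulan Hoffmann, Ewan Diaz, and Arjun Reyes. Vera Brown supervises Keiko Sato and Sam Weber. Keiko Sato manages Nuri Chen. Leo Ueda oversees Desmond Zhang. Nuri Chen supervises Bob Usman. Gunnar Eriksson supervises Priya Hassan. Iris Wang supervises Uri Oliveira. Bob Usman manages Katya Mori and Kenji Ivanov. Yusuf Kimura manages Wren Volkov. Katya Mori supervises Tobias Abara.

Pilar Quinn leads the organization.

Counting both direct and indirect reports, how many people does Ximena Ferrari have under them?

Ximena Ferrari directly manages Viggo Vargas, Leo Ueda. Viggo Vargas has no reports. Under Leo Ueda: Desmond Zhang (1). So Ximena Ferrari's organization is 2 direct reports plus everyone under them: 1 + 2 = 3.

3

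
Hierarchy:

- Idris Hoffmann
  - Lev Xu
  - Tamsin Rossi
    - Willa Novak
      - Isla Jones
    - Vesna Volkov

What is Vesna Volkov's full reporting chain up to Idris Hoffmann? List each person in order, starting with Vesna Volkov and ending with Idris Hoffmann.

Vesna Volkov -> Tamsin Rossi -> Idris Hoffmann

Vesna Volkov reports to Tamsin Rossi. Tamsin Rossi reports to Idris Hoffmann. Idris Hoffmann is at the top.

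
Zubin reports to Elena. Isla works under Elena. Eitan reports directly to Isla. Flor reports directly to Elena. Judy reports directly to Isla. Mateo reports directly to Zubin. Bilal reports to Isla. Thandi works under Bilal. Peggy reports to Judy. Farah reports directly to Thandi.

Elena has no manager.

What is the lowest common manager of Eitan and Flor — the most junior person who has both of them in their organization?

Elena

Eitan's chain of managers is Isla, Elena. Flor's chain of managers is Elena. The first manager that appears in both chains is Elena.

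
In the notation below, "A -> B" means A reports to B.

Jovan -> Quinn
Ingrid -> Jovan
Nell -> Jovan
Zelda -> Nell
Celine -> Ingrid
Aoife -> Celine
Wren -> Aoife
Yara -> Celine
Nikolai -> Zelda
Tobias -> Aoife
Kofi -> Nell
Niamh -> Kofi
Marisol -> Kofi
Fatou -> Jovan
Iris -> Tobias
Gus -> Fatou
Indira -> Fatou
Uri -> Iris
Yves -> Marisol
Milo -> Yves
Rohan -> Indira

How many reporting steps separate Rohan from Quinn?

4

Chain from Rohan up to Quinn: Rohan → Indira → Fatou → Jovan → Quinn. That is 4 steps up, so Rohan is 4 levels below Quinn.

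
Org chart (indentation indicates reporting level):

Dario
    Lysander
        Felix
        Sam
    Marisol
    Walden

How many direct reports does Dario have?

3

Dario directly manages Lysander, Marisol, Walden. That is 3 direct reports.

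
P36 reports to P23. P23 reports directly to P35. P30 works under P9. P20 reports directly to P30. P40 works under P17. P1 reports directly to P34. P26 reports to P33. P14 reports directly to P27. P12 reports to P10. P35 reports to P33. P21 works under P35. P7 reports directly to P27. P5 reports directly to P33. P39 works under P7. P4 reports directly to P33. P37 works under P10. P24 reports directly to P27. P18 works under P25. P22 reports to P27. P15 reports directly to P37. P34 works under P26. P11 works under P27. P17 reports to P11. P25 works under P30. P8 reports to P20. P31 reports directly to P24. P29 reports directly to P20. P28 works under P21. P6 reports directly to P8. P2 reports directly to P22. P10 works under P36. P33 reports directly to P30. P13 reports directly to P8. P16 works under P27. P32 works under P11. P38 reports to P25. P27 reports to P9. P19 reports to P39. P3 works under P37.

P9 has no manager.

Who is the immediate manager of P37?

P37 reports directly to P10.

P10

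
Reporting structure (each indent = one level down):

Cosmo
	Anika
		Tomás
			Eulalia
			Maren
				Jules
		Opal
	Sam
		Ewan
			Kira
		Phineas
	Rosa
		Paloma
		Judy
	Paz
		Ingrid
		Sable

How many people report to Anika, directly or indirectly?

Anika directly manages Tomás, Opal. Under Tomás: Maren, Jules, Eulalia (3). Opal has no reports. So Anika's organization is 2 direct reports plus everyone under them: 4 + 1 = 5.

5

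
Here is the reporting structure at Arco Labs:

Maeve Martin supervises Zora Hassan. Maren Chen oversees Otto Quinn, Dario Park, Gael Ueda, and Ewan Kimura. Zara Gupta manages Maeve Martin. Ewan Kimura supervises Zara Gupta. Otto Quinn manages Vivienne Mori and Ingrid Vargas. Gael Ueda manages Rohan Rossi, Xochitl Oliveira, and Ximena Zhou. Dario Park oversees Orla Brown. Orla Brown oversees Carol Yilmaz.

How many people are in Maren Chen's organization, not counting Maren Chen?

14

Maren Chen directly manages Otto Quinn, Dario Park, Gael Ueda, Ewan Kimura. Under Otto Quinn: Ingrid Vargas, Vivienne Mori (2). Under Dario Park: Orla Brown, Carol Yilmaz (2). Under Gael Ueda: Ximena Zhou, Xochitl Oliveira, Rohan Rossi (3). Under Ewan Kimura: Zara Gupta, Maeve Martin, Zora Hassan (3). So Maren Chen's organization is 4 direct reports plus everyone under them: 3 + 3 + 4 + 4 = 14.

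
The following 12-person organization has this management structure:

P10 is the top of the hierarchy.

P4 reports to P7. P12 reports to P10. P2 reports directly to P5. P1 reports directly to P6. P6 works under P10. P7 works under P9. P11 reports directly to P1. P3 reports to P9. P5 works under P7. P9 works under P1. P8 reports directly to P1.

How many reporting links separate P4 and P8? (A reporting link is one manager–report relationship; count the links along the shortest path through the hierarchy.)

P4 is 3 levels below P1, and P8 is 1 level below P1 (their lowest common manager). The shortest path runs up from P4 to P1 and back down to P8: 3 + 1 = 4 links.

4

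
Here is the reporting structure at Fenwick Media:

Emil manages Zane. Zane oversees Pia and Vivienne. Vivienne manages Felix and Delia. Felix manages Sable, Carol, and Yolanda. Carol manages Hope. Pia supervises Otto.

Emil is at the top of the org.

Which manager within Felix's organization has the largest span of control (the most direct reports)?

Direct-report counts within Felix's organization: Felix has 3; Carol has 1. The largest is 3, held by Felix.

Felix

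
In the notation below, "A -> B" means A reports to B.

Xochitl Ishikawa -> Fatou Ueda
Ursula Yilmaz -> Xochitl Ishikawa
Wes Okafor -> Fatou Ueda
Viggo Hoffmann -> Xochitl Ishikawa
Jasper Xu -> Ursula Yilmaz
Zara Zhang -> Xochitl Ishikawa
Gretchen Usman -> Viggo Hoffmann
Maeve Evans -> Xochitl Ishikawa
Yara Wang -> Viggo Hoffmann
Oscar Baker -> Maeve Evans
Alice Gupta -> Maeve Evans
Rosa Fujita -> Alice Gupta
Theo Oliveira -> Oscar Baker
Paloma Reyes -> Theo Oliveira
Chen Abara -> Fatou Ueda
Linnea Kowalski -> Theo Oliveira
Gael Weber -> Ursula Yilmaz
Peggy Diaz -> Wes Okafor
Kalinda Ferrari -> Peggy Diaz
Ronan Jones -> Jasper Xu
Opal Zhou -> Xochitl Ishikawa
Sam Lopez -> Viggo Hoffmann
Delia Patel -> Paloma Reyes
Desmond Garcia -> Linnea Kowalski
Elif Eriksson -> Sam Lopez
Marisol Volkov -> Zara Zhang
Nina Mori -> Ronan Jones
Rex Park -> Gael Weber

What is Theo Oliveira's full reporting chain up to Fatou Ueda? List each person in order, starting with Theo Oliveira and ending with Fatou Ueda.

Theo Oliveira -> Oscar Baker -> Maeve Evans -> Xochitl Ishikawa -> Fatou Ueda

Theo Oliveira reports to Oscar Baker. Oscar Baker reports to Maeve Evans. Maeve Evans reports to Xochitl Ishikawa. Xochitl Ishikawa reports to Fatou Ueda. Fatou Ueda is at the top.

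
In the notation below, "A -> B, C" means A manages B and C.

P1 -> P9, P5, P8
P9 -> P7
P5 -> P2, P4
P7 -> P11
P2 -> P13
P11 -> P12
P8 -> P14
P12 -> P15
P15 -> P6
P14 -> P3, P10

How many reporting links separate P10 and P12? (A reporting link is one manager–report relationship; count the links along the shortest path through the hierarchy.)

7

P10 is 3 levels below P1, and P12 is 4 levels below P1 (their lowest common manager). The shortest path runs up from P10 to P1 and back down to P12: 3 + 4 = 7 links.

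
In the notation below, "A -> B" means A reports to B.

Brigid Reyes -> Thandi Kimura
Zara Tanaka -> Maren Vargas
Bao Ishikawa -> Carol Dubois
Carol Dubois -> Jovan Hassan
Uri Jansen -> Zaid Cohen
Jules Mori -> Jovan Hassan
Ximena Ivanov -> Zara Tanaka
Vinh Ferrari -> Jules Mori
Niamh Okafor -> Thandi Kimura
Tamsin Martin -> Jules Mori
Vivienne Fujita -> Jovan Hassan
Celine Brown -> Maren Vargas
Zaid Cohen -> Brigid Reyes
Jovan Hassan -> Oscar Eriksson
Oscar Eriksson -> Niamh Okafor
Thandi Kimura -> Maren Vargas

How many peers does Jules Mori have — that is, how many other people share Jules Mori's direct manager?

2

Jules Mori reports to Jovan Hassan. Jovan Hassan's other direct reports are Carol Dubois, Vivienne Fujita — 2 peers.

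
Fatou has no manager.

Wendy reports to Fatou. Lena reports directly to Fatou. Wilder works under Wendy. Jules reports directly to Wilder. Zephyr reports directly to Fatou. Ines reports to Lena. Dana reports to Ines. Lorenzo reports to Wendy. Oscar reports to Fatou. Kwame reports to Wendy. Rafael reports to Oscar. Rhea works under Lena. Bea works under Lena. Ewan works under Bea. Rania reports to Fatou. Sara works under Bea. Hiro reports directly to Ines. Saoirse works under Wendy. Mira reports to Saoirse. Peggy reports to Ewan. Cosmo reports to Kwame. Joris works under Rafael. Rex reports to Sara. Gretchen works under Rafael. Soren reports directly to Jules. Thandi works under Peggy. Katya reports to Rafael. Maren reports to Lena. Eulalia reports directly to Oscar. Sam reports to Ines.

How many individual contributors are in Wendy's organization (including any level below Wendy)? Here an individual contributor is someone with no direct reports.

The people in Wendy's organization with no one reporting to them are Mira, Cosmo, Lorenzo, Soren. That is 4.

4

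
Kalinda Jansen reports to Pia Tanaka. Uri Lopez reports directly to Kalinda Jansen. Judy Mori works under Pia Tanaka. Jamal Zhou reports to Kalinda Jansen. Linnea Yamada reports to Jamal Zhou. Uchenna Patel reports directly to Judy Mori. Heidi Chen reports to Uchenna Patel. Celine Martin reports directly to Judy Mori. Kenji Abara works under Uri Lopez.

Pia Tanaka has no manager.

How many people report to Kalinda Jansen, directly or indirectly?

4

Kalinda Jansen directly manages Uri Lopez, Jamal Zhou. Under Uri Lopez: Kenji Abara (1). Under Jamal Zhou: Linnea Yamada (1). So Kalinda Jansen's organization is 2 direct reports plus everyone under them: 2 + 2 = 4.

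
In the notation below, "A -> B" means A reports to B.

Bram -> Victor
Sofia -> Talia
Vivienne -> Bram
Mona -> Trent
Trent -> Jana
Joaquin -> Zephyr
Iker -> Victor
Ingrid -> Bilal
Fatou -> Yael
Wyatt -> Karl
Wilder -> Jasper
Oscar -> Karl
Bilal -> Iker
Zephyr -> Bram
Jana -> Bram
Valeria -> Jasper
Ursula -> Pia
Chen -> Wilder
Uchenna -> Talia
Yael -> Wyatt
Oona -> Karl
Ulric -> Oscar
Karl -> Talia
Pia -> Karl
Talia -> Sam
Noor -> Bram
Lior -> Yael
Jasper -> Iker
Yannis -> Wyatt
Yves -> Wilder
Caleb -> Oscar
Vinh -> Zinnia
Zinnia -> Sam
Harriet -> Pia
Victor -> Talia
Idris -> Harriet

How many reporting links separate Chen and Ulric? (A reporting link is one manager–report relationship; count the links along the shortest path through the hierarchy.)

Chen is 5 levels below Talia, and Ulric is 3 levels below Talia (their lowest common manager). The shortest path runs up from Chen to Talia and back down to Ulric: 5 + 3 = 8 links.

8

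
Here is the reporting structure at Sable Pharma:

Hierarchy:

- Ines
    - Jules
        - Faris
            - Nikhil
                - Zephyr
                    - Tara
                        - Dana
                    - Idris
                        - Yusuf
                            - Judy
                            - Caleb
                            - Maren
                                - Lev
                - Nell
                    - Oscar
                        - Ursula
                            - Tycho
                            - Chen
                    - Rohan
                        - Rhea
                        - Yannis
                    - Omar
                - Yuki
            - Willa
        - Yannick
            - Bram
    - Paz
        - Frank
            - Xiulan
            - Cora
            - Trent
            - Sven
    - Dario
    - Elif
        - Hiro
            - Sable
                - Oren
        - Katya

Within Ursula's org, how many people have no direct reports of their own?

The people in Ursula's organization with no one reporting to them are Chen, Tycho. That is 2.

2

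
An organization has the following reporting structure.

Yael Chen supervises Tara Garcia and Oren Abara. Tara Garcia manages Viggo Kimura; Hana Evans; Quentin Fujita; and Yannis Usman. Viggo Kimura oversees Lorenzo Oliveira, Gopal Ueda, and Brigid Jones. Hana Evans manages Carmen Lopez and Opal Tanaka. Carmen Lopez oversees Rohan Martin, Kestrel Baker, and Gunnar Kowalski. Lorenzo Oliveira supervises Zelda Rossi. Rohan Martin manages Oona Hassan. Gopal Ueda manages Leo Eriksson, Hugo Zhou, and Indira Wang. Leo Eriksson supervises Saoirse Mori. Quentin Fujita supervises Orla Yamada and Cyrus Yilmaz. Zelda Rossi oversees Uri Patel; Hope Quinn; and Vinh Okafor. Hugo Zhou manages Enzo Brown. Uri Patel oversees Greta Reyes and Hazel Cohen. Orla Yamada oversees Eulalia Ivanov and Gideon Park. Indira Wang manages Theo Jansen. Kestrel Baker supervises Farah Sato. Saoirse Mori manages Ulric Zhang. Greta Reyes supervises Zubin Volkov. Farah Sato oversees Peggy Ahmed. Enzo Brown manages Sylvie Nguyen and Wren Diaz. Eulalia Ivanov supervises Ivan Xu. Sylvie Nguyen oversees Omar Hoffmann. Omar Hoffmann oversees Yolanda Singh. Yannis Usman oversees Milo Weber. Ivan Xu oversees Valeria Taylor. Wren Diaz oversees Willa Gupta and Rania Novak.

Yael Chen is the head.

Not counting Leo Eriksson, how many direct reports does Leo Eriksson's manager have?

Leo Eriksson reports to Gopal Ueda. Gopal Ueda's other direct reports are Hugo Zhou, Indira Wang — 2 peers.

2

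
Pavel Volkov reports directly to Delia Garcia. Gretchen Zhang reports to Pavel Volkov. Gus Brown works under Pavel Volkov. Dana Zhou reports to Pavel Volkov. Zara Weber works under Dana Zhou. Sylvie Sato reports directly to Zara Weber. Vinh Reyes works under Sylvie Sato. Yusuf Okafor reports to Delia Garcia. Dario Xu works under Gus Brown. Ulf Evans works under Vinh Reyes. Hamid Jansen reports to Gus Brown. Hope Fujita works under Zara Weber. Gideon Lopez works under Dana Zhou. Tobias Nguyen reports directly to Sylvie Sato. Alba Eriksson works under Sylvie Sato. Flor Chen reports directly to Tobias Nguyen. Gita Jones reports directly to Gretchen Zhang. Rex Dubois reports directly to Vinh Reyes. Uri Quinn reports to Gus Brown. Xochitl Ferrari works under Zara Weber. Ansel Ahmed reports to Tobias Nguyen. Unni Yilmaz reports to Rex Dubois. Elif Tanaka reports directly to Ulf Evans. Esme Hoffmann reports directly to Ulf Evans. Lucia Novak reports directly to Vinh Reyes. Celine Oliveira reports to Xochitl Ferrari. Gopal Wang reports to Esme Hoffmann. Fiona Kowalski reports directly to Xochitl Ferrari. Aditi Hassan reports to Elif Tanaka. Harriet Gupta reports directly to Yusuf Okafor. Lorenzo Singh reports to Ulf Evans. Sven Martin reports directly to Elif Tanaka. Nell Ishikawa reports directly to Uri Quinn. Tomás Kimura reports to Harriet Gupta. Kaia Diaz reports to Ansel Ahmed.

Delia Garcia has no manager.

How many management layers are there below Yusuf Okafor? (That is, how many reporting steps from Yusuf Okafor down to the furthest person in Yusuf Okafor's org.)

The longest chain under Yusuf Okafor runs Yusuf Okafor → Harriet Gupta → Tomás Kimura, which is 2 levels below Yusuf Okafor.

2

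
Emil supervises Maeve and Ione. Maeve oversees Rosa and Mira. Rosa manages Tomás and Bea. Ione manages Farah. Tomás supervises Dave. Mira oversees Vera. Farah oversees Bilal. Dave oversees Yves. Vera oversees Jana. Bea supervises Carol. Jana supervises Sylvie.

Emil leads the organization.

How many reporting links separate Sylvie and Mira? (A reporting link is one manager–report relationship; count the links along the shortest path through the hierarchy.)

Sylvie is in Mira's organization: the chain from Sylvie up to Mira is Sylvie → Jana → Vera → Mira, which is 3 links.

3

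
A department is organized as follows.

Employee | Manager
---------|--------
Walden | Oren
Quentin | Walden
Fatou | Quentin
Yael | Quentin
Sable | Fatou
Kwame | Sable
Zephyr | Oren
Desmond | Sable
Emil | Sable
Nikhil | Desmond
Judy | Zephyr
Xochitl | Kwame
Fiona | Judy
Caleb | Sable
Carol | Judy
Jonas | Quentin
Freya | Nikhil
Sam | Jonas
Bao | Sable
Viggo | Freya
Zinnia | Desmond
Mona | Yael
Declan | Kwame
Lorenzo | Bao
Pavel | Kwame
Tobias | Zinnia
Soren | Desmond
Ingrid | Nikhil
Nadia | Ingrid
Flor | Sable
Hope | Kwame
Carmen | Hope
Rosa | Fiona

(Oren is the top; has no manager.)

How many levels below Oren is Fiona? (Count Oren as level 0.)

Chain from Fiona up to Oren: Fiona → Judy → Zephyr → Oren. That is 3 steps up, so Fiona is 3 levels below Oren.

3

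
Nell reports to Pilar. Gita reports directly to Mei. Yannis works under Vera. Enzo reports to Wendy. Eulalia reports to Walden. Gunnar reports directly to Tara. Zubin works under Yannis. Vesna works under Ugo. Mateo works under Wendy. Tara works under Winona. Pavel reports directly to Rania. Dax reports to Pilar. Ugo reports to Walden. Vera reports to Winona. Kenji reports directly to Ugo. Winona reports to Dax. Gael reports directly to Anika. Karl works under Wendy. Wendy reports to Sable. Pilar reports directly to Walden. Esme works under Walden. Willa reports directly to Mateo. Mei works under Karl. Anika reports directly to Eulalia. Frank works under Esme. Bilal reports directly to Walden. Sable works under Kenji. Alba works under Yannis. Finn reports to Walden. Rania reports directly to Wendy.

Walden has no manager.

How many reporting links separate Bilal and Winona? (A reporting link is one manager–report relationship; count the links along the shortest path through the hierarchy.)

4

Bilal is 1 level below Walden, and Winona is 3 levels below Walden (their lowest common manager). The shortest path runs up from Bilal to Walden and back down to Winona: 1 + 3 = 4 links.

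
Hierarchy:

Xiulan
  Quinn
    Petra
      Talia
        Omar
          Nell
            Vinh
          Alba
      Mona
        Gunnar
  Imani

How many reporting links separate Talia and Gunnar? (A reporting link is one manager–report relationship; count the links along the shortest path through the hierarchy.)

Talia is 1 level below Petra, and Gunnar is 2 levels below Petra (their lowest common manager). The shortest path runs up from Talia to Petra and back down to Gunnar: 1 + 2 = 3 links.

3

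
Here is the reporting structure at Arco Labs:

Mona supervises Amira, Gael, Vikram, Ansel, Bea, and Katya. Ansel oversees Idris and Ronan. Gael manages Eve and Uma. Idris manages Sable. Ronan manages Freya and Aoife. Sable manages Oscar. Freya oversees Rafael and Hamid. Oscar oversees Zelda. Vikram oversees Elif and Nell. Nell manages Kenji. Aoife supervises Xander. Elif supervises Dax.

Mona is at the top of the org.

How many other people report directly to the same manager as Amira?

Amira reports to Mona. Mona's other direct reports are Ansel, Gael, Vikram, Bea, Katya — 5 peers.

5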